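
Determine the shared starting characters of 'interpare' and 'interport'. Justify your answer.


Compare from the start: 6 characters match: 'interp'. Mismatch at position 7: 'a' vs 'o'.

interp


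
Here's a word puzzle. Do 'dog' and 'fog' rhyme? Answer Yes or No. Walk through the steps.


Rime (stressed vowel + following sounds) of 'dog': -og = /ɒg/
Rime of 'fog': -og = /ɒg/
/ɒg/ and /ɒg/ are the same ending sound, so the words rhyme.

Yes


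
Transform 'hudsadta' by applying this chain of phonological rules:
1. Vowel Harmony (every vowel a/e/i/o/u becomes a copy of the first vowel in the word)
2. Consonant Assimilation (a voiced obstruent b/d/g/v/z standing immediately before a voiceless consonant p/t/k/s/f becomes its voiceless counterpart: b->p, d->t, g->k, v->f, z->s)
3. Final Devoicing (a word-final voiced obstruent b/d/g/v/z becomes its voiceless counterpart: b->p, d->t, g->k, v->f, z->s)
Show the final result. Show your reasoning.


Starting form: 'hudsadta'
Rule 1: Vowel Harmony: all vowels become 'u' (matching first vowel). 'hudsadta' -> 'hudsudtu'
Rule 2: Consonant Assimilation: voiced obstruent before voiceless consonant becomes voiceless ('ds' -> 'ts', 'dt' -> 'tt'). 'hudsudtu' -> 'hutsuttu'
Rule 3: Final Devoicing: the word ends in the vowel 'u', not a consonant. No change.
Final form: 'hutsuttu'

hutsuttu


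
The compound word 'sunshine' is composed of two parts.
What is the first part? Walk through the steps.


Split 'sunshine' into 'sun' + 'shine'. The first part is 'sun'.

sun


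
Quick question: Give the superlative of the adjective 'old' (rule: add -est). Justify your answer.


Apply superlative formation (add -est): 'old' -> 'oldest'.

oldest


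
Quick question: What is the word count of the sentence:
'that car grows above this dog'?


Split into words: that | car | grows | above | this | dog = 6 words.

6


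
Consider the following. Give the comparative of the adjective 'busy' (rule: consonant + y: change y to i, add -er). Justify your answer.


Apply comparative formation (consonant + y: change y to i, add -er): 'busy' -> 'busier'.

busier


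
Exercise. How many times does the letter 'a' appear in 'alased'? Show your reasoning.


Letter 'a' in 'alased': found at position(s) 1, 3 = 2 occurrence(s).

2


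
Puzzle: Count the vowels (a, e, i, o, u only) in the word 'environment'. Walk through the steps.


Vowels in 'environment': e, i, o, e = 4 vowels.

4


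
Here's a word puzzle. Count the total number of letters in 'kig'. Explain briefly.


Spell out 'kig' and number each letter: k(1), i(2), g(3). Total: 3 letters.

3


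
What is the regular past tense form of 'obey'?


Apply rule: Add -ed. 'obey' becomes 'obeyed'.

obeyed


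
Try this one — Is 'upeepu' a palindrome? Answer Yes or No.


Forward: 'upeepu'
Reversed: 'upeepu'
They are identical.

Yes


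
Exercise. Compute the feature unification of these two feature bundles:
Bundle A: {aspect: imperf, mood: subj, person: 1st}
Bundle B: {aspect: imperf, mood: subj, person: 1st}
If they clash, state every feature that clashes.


Compare features:
aspect: A=imperf vs B=imperf -> unified: imperf
mood: A=subj vs B=subj -> unified: subj
person: A=1st vs B=1st -> unified: 1st
No clashes found.

Unified: {aspect: imperf, mood: subj, person: 1st}


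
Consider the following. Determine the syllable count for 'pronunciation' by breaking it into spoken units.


Break 'pronunciation' into syllables: pro-nun-ci-a-tion -> pro | nun | ci | a | tion = 5 syllables

5 syllables


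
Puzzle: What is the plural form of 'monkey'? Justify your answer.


Apply rule: Add -s. 'monkey' becomes 'monkeys'.

monkeys


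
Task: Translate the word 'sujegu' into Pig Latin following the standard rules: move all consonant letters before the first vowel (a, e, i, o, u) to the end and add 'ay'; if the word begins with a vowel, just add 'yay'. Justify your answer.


'sujegu': move consonant cluster 's' to end and add 'ay': 'ujegusay'.

ujegusay


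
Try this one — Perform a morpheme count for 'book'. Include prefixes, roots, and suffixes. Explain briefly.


Decomposition: book (free morpheme) = 1 morpheme(s)

1 morphemes


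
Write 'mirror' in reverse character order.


Reverse 'mirror' character by character: 'rorrim'.

rorrim


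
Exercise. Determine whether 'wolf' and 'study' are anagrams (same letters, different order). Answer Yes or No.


Sorted letters of 'wolf': 'flow'
Sorted letters of 'study': 'dstuy'
They do not match.

No


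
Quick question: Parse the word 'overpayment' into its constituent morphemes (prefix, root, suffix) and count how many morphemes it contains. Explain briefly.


Step 1: Identify prefix: 'over' (meaning: excessively)
Step 2: Identify root: 'pay'
Step 3: Identify suffix(es): 'ment'
Decomposition: over- (prefix: excessively) + pay (root) + -ment (suffix: action/result)
Total morphemes: 3

3 morphemes (over- (prefix: excessively) + pay (root) + -ment (suffix: action/result))


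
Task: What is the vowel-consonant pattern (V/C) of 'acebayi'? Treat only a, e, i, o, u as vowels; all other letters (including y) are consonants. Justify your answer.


Letter mapping: a = V, c = C, e = V, b = C, a = V, y = C, i = V.

VCVCVCV


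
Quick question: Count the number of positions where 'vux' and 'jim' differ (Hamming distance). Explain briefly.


Alignment:
Position 1: 'v' vs 'j' = DIFFER
Position 2: 'u' vs 'i' = DIFFER
Position 3: 'x' vs 'm' = DIFFER
Total differences: 3

3


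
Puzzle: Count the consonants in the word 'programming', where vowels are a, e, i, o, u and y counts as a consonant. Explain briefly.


Consonants in 'programming': p, r, g, r, m, m, n, g = 8 consonants.

8


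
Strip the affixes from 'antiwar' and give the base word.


Remove prefix 'anti' from 'antiwar' to get root 'war'.

war


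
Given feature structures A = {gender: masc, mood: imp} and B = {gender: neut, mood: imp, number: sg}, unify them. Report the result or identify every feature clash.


Compare features:
gender: A=masc vs B=neut -> CLASH
mood: A=imp vs B=imp -> unified: imp
number: A=_ vs B=sg -> unified: sg
Clash detected on feature 'gender' (masc vs neut); unification fails.

CLASH on 'gender' (masc vs neut)


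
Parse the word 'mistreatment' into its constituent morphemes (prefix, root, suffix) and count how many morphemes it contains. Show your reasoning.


Step 1: Identify prefix: 'mis' (meaning: wrongly)
Step 2: Identify root: 'treat'
Step 3: Identify suffix(es): 'ment'
Decomposition: mis- (prefix: wrongly) + treat (root) + -ment (suffix: action/result)
Total morphemes: 3

3 morphemes (mis- (prefix: wrongly) + treat (root) + -ment (suffix: action/result))


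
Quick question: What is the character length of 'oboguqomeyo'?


Spell out 'oboguqomeyo' and number each letter: o(1), b(2), o(3), g(4), u(5), q(6), o(7), m(8), e(9), y(10), o(11). Total: 11 letters.

11


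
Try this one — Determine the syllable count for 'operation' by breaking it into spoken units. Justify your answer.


Break 'operation' into syllables: op-er-a-tion -> op | er | a | tion = 4 syllables

4 syllables


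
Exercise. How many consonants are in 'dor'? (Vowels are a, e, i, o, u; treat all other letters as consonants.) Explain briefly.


Consonants in 'dor': d, r = 2 consonants.

2


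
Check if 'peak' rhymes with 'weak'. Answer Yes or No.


Rime (stressed vowel + following sounds) of 'peak': -eak = /iːk/
Rime of 'weak': -eak = /iːk/
/iːk/ and /iːk/ are the same ending sound, so the words rhyme.

Yes


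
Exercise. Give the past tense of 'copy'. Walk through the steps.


Apply rule: Change -y to -ied. 'copy' becomes 'copied'.

copied


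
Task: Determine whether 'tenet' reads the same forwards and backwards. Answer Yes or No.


Forward: 'tenet'
Reversed: 'tenet'
They are identical.

Yes


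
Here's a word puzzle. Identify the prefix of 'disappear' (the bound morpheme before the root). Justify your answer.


The word 'disappear' = 'dis' (prefix) + 'appear' (root). The prefix is 'dis'.

dis


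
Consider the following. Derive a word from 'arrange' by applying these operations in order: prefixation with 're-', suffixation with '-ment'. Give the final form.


Step 1: Add prefix 're-' to 'arrange' = 'rearrange'
Step 2: Add suffix '-ment' to 'rearrange' = 'rearrangement'

rearrangement


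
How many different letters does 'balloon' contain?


Unique letters in 'balloon': {a, b, l, n, o} = 5 distinct letters.

5


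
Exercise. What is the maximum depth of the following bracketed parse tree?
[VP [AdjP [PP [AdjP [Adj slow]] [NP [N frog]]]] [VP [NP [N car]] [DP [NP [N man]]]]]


Count bracket nesting levels:
'[' at pos 0: depth = 1
'[' at pos 4: depth = 2
'[' at pos 10: depth = 3
'[' at pos 14: depth = 4
'[' at pos 20: depth = 5
'[' at pos 32: depth = 4
'[' at pos 36: depth = 5
'[' at pos 48: depth = 2
'[' at pos 52: depth = 3
'[' at pos 56: depth = 4
'[' at pos 65: depth = 3
'[' at pos 69: depth = 4
'[' at pos 73: depth = 5
Maximum depth reached: 5

5


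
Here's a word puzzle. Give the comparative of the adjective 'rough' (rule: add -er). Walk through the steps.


Apply comparative formation (add -er): 'rough' -> 'rougher'.

rougher


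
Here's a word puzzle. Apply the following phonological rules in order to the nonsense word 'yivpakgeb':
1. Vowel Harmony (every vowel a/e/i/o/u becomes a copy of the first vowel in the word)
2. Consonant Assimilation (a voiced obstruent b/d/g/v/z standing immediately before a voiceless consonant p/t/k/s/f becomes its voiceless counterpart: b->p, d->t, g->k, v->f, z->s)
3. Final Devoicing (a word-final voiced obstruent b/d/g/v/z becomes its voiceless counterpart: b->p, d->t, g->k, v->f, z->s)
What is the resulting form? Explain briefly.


Starting form: 'yivpakgeb'
Rule 1: Vowel Harmony: all vowels become 'i' (matching first vowel). 'yivpakgeb' -> 'yivpikgib'
Rule 2: Consonant Assimilation: voiced obstruent before voiceless consonant becomes voiceless ('vp' -> 'fp'). 'yivpikgib' -> 'yifpikgib'
Rule 3: Final Devoicing: word-final voiced obstruent 'b' becomes voiceless 'p'. 'yifpikgib' -> 'yifpikgip'
Final form: 'yifpikgip'

yifpikgip


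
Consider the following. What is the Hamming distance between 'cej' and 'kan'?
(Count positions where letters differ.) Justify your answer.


Alignment:
Position 1: 'c' vs 'k' = DIFFER
Position 2: 'e' vs 'a' = DIFFER
Position 3: 'j' vs 'n' = DIFFER
Total differences: 3

3


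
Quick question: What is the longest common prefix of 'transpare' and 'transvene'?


Compare from the start: 5 characters match: 'trans'. Mismatch at position 6: 'p' vs 'v'.

trans


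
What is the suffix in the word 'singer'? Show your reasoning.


The word 'singer' = 'sing' (root) + '-er' (suffix). The suffix is '-er'.

er


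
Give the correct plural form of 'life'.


Apply rule: Change -fe to -ves. 'life' becomes 'lives'.

lives


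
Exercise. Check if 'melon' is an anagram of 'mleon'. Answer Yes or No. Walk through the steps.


Sorted letters of 'melon': 'elmno'
Sorted letters of 'mleon': 'elmno'
They match.

Yes


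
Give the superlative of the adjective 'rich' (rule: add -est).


Apply superlative formation (add -est): 'rich' -> 'richest'.

richest


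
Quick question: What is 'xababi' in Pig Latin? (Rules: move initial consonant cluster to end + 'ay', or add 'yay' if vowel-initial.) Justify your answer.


'xababi': move consonant cluster 'x' to end and add 'ay': 'ababixay'.

ababixay


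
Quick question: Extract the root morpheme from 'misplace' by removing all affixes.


Remove prefix 'mis' from 'misplace' to get root 'place'.

place


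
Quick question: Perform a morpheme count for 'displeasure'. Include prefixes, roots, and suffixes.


Decomposition: dis- (prefix) + please (root) + -ure (suffix) = 3 morpheme(s)

3 morphemes


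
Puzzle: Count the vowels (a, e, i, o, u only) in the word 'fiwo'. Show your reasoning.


Vowels in 'fiwo': i, o = 2 vowels.

2


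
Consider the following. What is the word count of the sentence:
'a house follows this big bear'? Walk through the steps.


Split into words: a | house | follows | this | big | bear = 6 words.

6


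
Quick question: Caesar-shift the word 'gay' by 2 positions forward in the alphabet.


Shift each letter by 2: g -> i, a -> c, y -> a. Result: 'ica'.

ica


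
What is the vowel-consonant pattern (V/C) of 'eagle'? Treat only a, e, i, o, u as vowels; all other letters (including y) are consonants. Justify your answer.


Letter mapping: e = V, a = V, g = C, l = C, e = V.

VVCCV


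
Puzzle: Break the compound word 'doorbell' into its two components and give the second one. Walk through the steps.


Split 'doorbell' into 'door' + 'bell'. The second part is 'bell'.

bell


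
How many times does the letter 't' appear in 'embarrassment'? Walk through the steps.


Letter 't' in 'embarrassment': found at position(s) 13 = 1 occurrence(s).

1


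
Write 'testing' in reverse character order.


Reverse 'testing' character by character: 'gnitset'.

gnitset


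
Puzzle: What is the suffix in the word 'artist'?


The word 'artist' = 'art' (root) + '-ist' (suffix). The suffix is '-ist'.

ist


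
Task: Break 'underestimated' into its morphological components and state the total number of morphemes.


Step 1: Identify prefix: 'under' (meaning: beneath/insufficient)
Step 2: Identify root: 'estimate'
Step 3: Identify suffix(es): 'ed'
Decomposition: under- (prefix: beneath/insufficient) + estimate (root) + -ed (suffix: past)
Total morphemes: 3

3 morphemes (under- (prefix: beneath/insufficient) + estimate (root) + -ed (suffix: past))


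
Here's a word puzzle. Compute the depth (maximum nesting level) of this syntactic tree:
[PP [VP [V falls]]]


Count bracket nesting levels:
'[' at pos 0: depth = 1
'[' at pos 4: depth = 2
'[' at pos 8: depth = 3
Maximum depth reached: 3

3


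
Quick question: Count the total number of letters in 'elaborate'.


Spell out 'elaborate' and number each letter: e(1), l(2), a(3), b(4), o(5), r(6), a(7), t(8), e(9). Total: 9 letters.

9


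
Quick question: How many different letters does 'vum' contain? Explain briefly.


Unique letters in 'vum': {m, u, v} = 3 distinct letters.

3


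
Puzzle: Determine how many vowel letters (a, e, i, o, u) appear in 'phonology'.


Vowels in 'phonology': o, o, o = 3 vowels.

3


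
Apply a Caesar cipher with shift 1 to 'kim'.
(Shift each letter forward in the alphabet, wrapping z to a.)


Shift each letter by 1: k -> l, i -> j, m -> n. Result: 'ljn'.

ljn


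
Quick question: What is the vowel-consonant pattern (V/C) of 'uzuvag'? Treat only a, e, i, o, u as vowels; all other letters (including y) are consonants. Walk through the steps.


Letter mapping: u = V, z = C, u = V, v = C, a = V, g = C.

VCVCVC


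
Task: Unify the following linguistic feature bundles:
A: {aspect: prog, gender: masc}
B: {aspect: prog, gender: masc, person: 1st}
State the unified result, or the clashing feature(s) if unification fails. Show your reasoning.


Compare features:
aspect: A=prog vs B=prog -> unified: prog
gender: A=masc vs B=masc -> unified: masc
person: A=_ vs B=1st -> unified: 1st
No clashes found.

Unified: {aspect: prog, gender: masc, person: 1st}


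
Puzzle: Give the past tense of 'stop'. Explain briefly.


Apply rule: Double final consonant and add -ed. 'stop' becomes 'stopped'.

stopped


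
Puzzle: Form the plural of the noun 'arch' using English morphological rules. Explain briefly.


Apply rule: Add -es (sibilant/fricative ending). 'arch' becomes 'arches'.

arches


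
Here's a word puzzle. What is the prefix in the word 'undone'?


The word 'undone' = 'un' (prefix) + 'done' (root). The prefix is 'un'.

un


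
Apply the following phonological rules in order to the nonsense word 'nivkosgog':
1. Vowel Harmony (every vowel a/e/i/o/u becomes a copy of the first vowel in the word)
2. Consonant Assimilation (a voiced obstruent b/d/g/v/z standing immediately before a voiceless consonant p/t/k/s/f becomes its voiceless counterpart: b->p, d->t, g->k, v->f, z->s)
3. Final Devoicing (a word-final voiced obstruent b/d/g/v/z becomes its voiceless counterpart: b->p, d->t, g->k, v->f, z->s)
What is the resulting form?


Starting form: 'nivkosgog'
Rule 1: Vowel Harmony: all vowels become 'i' (matching first vowel). 'nivkosgog' -> 'nivkisgig'
Rule 2: Consonant Assimilation: voiced obstruent before voiceless consonant becomes voiceless ('vk' -> 'fk'). 'nivkisgig' -> 'nifkisgig'
Rule 3: Final Devoicing: word-final voiced obstruent 'g' becomes voiceless 'k'. 'nifkisgig' -> 'nifkisgik'
Final form: 'nifkisgik'

nifkisgik


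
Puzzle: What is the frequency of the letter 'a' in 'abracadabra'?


Letter 'a' in 'abracadabra': found at position(s) 1, 4, 6, 8, 11 = 5 occurrence(s).

5


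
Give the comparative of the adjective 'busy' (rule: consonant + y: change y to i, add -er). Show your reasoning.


Apply comparative formation (consonant + y: change y to i, add -er): 'busy' -> 'busier'.

busier


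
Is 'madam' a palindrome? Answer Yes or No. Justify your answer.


Forward: 'madam'
Reversed: 'madam'
They are identical.

Yes


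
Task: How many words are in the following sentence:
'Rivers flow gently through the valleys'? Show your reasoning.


Split into words: Rivers | flow | gently | through | the | valleys = 6 words.

6


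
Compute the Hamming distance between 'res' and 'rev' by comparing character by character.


Alignment:
Position 1: 'r' vs 'r' = match
Position 2: 'e' vs 'e' = match
Position 3: 's' vs 'v' = DIFFER
Total differences: 1

1


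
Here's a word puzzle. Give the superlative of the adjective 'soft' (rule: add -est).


Apply superlative formation (add -est): 'soft' -> 'softest'.

softest


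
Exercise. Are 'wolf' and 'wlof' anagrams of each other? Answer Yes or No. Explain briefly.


Sorted letters of 'wolf': 'flow'
Sorted letters of 'wlof': 'flow'
They match.

Yes


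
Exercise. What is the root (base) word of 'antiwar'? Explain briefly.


Remove prefix 'anti' from 'antiwar' to get root 'war'.

war


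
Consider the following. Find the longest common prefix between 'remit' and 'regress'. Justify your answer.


Compare from the start: 2 characters match: 're'. Mismatch at position 3: 'm' vs 'g'.

re


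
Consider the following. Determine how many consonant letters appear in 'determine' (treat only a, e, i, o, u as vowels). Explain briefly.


Consonants in 'determine': d, t, r, m, n = 5 consonants.

5


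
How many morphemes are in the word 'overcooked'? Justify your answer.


Decomposition: over- (prefix) + cook (root) + -ed (suffix) = 3 morpheme(s)

3 morphemes


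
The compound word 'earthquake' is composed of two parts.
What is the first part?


Split 'earthquake' into 'earth' + 'quake'. The first part is 'earth'.

earth


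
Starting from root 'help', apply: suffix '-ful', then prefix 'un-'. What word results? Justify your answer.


Step 1: Add suffix '-ful' to 'help' = 'helpful'
Step 2: Add prefix 'un-' to 'helpful' = 'unhelpful'

unhelpful


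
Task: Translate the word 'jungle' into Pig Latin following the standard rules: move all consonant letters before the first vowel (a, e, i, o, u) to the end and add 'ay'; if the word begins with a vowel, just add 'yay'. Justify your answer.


'jungle': move consonant cluster 'j' to end and add 'ay': 'unglejay'.

unglejay


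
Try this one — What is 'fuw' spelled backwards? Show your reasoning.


Reverse 'fuw' character by character: 'wuf'.

wuf


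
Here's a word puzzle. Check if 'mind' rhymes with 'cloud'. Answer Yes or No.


Rime (stressed vowel + following sounds) of 'mind': -ind = /aɪnd/
Rime of 'cloud': -oud = /aʊd/
/aɪnd/ and /aʊd/ are different ending sounds, so the words do not rhyme.

No


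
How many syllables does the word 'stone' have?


Break 'stone' into syllables: stone -> stone = 1 syllable

1 syllable


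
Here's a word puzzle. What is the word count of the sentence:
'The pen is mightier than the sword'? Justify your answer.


Split into words: The | pen | is | mightier | than | the | sword = 7 words.

7


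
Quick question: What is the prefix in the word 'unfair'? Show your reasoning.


The word 'unfair' = 'un' (prefix) + 'fair' (root). The prefix is 'un'.

un


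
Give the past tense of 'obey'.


Apply rule: Add -ed. 'obey' becomes 'obeyed'.

obeyed


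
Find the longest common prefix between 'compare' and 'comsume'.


Compare from the start: 3 characters match: 'com'. Mismatch at position 4: 'p' vs 's'.

com


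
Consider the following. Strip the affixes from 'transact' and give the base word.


Remove prefix 'trans' from 'transact' to get root 'act'.

act


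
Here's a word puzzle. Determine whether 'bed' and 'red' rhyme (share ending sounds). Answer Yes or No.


Rime (stressed vowel + following sounds) of 'bed': -ed = /ɛd/
Rime of 'red': -ed = /ɛd/
/ɛd/ and /ɛd/ are the same ending sound, so the words rhyme.

Yes


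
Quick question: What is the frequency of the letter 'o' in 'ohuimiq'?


Letter 'o' in 'ohuimiq': found at position(s) 1 = 1 occurrence(s).

1


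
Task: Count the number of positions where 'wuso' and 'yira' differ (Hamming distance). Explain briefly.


Alignment:
Position 1: 'w' vs 'y' = DIFFER
Position 2: 'u' vs 'i' = DIFFER
Position 3: 's' vs 'r' = DIFFER
Position 4: 'o' vs 'a' = DIFFER
Total differences: 4

4


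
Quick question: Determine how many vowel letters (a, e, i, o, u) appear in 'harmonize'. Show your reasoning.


Vowels in 'harmonize': a, o, i, e = 4 vowels.

4


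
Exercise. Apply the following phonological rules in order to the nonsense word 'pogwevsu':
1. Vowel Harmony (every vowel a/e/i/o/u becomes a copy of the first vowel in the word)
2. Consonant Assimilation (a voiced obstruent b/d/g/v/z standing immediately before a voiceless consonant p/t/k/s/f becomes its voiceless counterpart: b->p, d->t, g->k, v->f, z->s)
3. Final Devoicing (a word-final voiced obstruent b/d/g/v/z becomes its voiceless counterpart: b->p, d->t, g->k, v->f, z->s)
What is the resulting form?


Starting form: 'pogwevsu'
Rule 1: Vowel Harmony: all vowels become 'o' (matching first vowel). 'pogwevsu' -> 'pogwovso'
Rule 2: Consonant Assimilation: voiced obstruent before voiceless consonant becomes voiceless ('vs' -> 'fs'). 'pogwovso' -> 'pogwofso'
Rule 3: Final Devoicing: the word ends in the vowel 'o', not a consonant. No change.
Final form: 'pogwofso'

pogwofso


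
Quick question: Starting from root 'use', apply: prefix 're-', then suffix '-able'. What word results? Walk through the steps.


Step 1: Add prefix 're-' to 'use' = 'reuse'
Step 2: Add suffix '-able' to 'reuse' = 'reusable'

reusable


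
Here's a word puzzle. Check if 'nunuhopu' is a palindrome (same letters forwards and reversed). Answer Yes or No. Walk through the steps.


Forward: 'nunuhopu'
Reversed: 'upohunun'
They differ.

No


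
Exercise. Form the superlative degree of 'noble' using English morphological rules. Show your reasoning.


Apply superlative formation (ends in e: add -st): 'noble' -> 'noblest'.

noblest


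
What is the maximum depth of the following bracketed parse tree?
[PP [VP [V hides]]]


Count bracket nesting levels:
'[' at pos 0: depth = 1
'[' at pos 4: depth = 2
'[' at pos 8: depth = 3
Maximum depth reached: 3

3


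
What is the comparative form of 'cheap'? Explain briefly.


Apply comparative formation (add -er): 'cheap' -> 'cheaper'.

cheaper


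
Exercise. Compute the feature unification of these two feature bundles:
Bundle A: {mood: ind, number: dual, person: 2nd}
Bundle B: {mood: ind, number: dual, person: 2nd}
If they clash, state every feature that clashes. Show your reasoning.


Compare features:
mood: A=ind vs B=ind -> unified: ind
number: A=dual vs B=dual -> unified: dual
person: A=2nd vs B=2nd -> unified: 2nd
No clashes found.

Unified: {mood: ind, number: dual, person: 2nd}


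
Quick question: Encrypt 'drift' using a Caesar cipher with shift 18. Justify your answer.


Shift each letter by 18: d -> v, r -> j, i -> a, f -> x, t -> l. Result: 'vjaxl'.

vjaxl


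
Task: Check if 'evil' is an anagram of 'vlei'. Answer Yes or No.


Sorted letters of 'evil': 'eilv'
Sorted letters of 'vlei': 'eilv'
They match.

Yes


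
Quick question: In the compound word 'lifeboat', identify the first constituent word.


Split 'lifeboat' into 'life' + 'boat'. The first part is 'life'.

life


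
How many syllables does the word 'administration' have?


Break 'administration' into syllables: ad-min-is-tra-tion -> ad | min | is | tra | tion = 5 syllables

5 syllables


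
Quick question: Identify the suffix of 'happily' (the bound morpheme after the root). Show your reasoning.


The word 'happily' = 'happy' (root) + '-ly' (suffix). The suffix is '-ly'.

ly


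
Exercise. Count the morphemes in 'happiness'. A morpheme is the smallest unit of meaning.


Decomposition: happy (root) + -ness (suffix) = 2 morpheme(s)

2 morphemes


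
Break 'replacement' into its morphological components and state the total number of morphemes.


Step 1: Identify prefix: 're' (meaning: again)
Step 2: Identify root: 'place'
Step 3: Identify suffix(es): 'ment'
Decomposition: re- (prefix: again) + place (root) + -ment (suffix: action/result)
Total morphemes: 3

3 morphemes (re- (prefix: again) + place (root) + -ment (suffix: action/result))


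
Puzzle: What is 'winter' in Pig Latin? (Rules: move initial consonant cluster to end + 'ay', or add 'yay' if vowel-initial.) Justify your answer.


'winter': move consonant cluster 'w' to end and add 'ay': 'interway'.

interway


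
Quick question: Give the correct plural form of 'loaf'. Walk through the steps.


Apply rule: Change -f to -ves. 'loaf' becomes 'loaves'.

loaves


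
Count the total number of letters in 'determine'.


Spell out 'determine' and number each letter: d(1), e(2), t(3), e(4), r(5), m(6), i(7), n(8), e(9). Total: 9 letters.

9


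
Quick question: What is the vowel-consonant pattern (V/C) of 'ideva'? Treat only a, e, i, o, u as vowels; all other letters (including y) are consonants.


Letter mapping: i = V, d = C, e = V, v = C, a = V.

VCVCV


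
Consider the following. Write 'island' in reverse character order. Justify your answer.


Reverse 'island' character by character: 'dnalsi'.

dnalsi


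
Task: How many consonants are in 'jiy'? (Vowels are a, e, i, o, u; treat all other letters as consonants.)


Consonants in 'jiy': j, y = 2 consonants.

2


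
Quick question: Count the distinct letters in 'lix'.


Unique letters in 'lix': {i, l, x} = 3 distinct letters.

3


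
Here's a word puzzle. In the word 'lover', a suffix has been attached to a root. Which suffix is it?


The word 'lover' = 'love' (root) + '-er' (suffix). The suffix is '-er'.

er


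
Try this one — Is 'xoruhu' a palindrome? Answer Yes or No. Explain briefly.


Forward: 'xoruhu'
Reversed: 'uhurox'
They differ.

No


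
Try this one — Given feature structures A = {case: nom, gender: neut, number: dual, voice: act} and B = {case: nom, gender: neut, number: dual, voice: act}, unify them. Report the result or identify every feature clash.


Compare features:
case: A=nom vs B=nom -> unified: nom
gender: A=neut vs B=neut -> unified: neut
number: A=dual vs B=dual -> unified: dual
voice: A=act vs B=act -> unified: act
No clashes found.

Unified: {case: nom, gender: neut, number: dual, voice: act}


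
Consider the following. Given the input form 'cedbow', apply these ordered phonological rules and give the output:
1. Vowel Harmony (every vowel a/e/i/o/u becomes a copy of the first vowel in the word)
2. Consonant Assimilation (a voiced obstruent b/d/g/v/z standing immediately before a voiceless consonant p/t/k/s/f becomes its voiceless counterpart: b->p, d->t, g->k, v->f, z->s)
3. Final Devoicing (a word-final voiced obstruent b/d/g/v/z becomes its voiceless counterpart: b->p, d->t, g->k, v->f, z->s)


Starting form: 'cedbow'
Rule 1: Vowel Harmony: all vowels become 'e' (matching first vowel). 'cedbow' -> 'cedbew'
Rule 2: Consonant Assimilation: no voiced obstruent (b/d/g/v/z) stands immediately before a voiceless consonant (p/t/k/s/f). No change.
Rule 3: Final Devoicing: final consonant 'w' is not one of the voiced obstruents b/d/g/v/z. No change.
Final form: 'cedbew'

cedbew


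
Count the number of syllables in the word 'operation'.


Break 'operation' into syllables: op-er-a-tion -> op | er | a | tion = 4 syllables

4 syllables


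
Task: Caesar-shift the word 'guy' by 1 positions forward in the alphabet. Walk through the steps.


Shift each letter by 1: g -> h, u -> v, y -> z. Result: 'hvz'.

hvz


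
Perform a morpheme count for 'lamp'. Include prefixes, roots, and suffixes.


Decomposition: lamp (free morpheme) = 1 morpheme(s)

1 morphemes


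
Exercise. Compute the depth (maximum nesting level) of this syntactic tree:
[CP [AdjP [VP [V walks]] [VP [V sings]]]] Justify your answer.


Count bracket nesting levels:
'[' at pos 0: depth = 1
'[' at pos 4: depth = 2
'[' at pos 10: depth = 3
'[' at pos 14: depth = 4
'[' at pos 25: depth = 3
'[' at pos 29: depth = 4
Maximum depth reached: 4

4


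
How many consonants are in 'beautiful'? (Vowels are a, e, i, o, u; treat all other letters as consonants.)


Consonants in 'beautiful': b, t, f, l = 4 consonants.

4


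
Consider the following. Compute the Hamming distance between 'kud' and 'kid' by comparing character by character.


Alignment:
Position 1: 'k' vs 'k' = match
Position 2: 'u' vs 'i' = DIFFER
Position 3: 'd' vs 'd' = match
Total differences: 1

1


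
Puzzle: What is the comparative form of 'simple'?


Apply comparative formation (ends in e: add -r): 'simple' -> 'simpler'.

simpler


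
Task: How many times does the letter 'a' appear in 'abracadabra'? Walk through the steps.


Letter 'a' in 'abracadabra': found at position(s) 1, 4, 6, 8, 11 = 5 occurrence(s).

5


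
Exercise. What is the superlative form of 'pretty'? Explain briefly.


Apply superlative formation (consonant + y: change y to i, add -est): 'pretty' -> 'prettiest'.

prettiest


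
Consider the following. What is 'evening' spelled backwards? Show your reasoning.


Reverse 'evening' character by character: 'gnineve'.

gnineve


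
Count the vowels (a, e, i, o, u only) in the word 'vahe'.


Vowels in 'vahe': a, e = 2 vowels.

2


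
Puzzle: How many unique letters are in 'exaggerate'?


Unique letters in 'exaggerate': {a, e, g, r, t, x} = 6 distinct letters.

6


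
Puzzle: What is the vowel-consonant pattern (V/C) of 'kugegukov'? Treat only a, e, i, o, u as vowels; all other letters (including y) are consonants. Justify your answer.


Letter mapping: k = C, u = V, g = C, e = V, g = C, u = V, k = C, o = V, v = C.

CVCVCVCVC


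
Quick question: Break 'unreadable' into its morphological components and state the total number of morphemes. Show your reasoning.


Step 1: Identify prefix: 'un' (meaning: not/reverse)
Step 2: Identify root: 'read'
Step 3: Identify suffix(es): 'able'
Decomposition: un- (prefix: not/reverse) + read (root) + -able (suffix: capable of)
Total morphemes: 3

3 morphemes (un- (prefix: not/reverse) + read (root) + -able (suffix: capable of))


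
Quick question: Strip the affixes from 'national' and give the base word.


Remove suffix '-al' from 'national' to get root 'nation'.

nation


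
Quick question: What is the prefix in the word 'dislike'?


The word 'dislike' = 'dis' (prefix) + 'like' (root). The prefix is 'dis'.

dis


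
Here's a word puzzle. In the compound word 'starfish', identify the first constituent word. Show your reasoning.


Split 'starfish' into 'star' + 'fish'. The first part is 'star'.

star


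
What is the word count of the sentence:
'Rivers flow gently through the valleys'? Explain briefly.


Split into words: Rivers | flow | gently | through | the | valleys = 6 words.

6


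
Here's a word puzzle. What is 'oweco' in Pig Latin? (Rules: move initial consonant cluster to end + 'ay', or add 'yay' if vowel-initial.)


'oweco' starts with a vowel, so add 'yay': 'owecoyay'.

owecoyay


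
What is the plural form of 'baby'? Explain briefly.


Apply rule: Change -y to -ies (consonant + y). 'baby' becomes 'babies'.

babies


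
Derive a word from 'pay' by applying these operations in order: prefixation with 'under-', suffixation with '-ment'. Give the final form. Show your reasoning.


Step 1: Add prefix 'under-' to 'pay' = 'underpay'
Step 2: Add suffix '-ment' to 'underpay' = 'underpayment'

underpayment


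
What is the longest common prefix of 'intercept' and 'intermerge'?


Compare from the start: 5 characters match: 'inter'. Mismatch at position 6: 'c' vs 'm'.

inter


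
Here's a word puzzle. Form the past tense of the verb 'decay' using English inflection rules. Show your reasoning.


Apply rule: Add -ed. 'decay' becomes 'decayed'.

decayed


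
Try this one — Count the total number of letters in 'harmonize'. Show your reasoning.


Spell out 'harmonize' and number each letter: h(1), a(2), r(3), m(4), o(5), n(6), i(7), z(8), e(9). Total: 9 letters.

9


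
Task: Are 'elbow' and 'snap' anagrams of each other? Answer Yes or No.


Sorted letters of 'elbow': 'below'
Sorted letters of 'snap': 'anps'
They do not match.

No


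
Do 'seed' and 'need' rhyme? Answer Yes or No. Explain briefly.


Rime (stressed vowel + following sounds) of 'seed': -eed = /iːd/
Rime of 'need': -eed = /iːd/
/iːd/ and /iːd/ are the same ending sound, so the words rhyme.

Yes


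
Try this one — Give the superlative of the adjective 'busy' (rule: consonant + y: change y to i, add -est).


Apply superlative formation (consonant + y: change y to i, add -est): 'busy' -> 'busiest'.

busiest


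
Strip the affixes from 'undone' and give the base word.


Remove prefix 'un' from 'undone' to get root 'done'.

done


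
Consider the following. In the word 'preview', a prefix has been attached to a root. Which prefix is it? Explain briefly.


The word 'preview' = 'pre' (prefix) + 'view' (root). The prefix is 'pre'.

pre


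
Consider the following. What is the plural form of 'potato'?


Apply rule: Add -es (consonant + o). 'potato' becomes 'potatoes'.

potatoes


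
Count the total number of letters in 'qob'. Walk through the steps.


Spell out 'qob' and number each letter: q(1), o(2), b(3). Total: 3 letters.

3


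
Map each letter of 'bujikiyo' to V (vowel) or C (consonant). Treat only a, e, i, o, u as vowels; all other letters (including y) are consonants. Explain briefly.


Letter mapping: b = C, u = V, j = C, i = V, k = C, i = V, y = C, o = V.

CVCVCVCV


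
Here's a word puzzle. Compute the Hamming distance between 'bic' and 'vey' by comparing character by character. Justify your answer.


Alignment:
Position 1: 'b' vs 'v' = DIFFER
Position 2: 'i' vs 'e' = DIFFER
Position 3: 'c' vs 'y' = DIFFER
Total differences: 3

3


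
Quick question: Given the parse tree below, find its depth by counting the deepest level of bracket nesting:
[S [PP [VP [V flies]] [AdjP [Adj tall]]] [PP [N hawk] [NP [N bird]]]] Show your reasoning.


Count bracket nesting levels:
'[' at pos 0: depth = 1
'[' at pos 3: depth = 2
'[' at pos 7: depth = 3
'[' at pos 11: depth = 4
'[' at pos 22: depth = 3
'[' at pos 28: depth = 4
'[' at pos 41: depth = 2
'[' at pos 45: depth = 3
'[' at pos 54: depth = 3
'[' at pos 58: depth = 4
Maximum depth reached: 4

4


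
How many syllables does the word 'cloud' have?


Break 'cloud' into syllables: cloud -> cloud = 1 syllable

1 syllable


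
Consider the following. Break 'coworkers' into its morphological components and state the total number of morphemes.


Step 1: Identify prefix: 'co' (meaning: together)
Step 2: Identify root: 'work'
Step 3: Identify suffix(es): 'er, s'
Decomposition: co- (prefix: together) + work (root) + -er (suffix: one who) + -s (plural)
Total morphemes: 4

4 morphemes (co- (prefix: together) + work (root) + -er (suffix: one who) + -s (plural))


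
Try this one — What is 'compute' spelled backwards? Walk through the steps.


Reverse 'compute' character by character: 'etupmoc'.

etupmoc


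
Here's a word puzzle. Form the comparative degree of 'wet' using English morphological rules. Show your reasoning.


Apply comparative formation (double final consonant, add -er): 'wet' -> 'wetter'.

wetter


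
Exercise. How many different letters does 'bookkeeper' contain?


Unique letters in 'bookkeeper': {b, e, k, o, p, r} = 6 distinct letters.

6


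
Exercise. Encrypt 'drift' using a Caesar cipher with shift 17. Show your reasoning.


Shift each letter by 17: d -> u, r -> i, i -> z, f -> w, t -> k. Result: 'uizwk'.

uizwk


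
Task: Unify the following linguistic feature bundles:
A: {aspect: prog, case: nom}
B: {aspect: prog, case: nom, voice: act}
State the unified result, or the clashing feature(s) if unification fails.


Compare features:
aspect: A=prog vs B=prog -> unified: prog
case: A=nom vs B=nom -> unified: nom
voice: A=_ vs B=act -> unified: act
No clashes found.

Unified: {aspect: prog, case: nom, voice: act}


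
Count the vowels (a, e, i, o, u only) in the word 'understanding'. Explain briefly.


Vowels in 'understanding': u, e, a, i = 4 vowels.

4


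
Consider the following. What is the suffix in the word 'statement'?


The word 'statement' = 'state' (root) + '-ment' (suffix). The suffix is '-ment'.

ment


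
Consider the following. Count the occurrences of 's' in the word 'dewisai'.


Letter 's' in 'dewisai': found at position(s) 5 = 1 occurrence(s).

1


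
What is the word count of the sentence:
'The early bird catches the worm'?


Split into words: The | early | bird | catches | the | worm = 6 words.

6


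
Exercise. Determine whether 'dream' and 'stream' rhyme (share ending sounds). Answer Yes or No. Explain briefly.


Rime (stressed vowel + following sounds) of 'dream': -eam = /iːm/
Rime of 'stream': -eam = /iːm/
/iːm/ and /iːm/ are the same ending sound, so the words rhyme.

Yes


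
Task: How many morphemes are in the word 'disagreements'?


Decomposition: dis- (prefix) + agree (root) + -ment (suffix) + -s (plural) = 4 morpheme(s)

4 morphemes


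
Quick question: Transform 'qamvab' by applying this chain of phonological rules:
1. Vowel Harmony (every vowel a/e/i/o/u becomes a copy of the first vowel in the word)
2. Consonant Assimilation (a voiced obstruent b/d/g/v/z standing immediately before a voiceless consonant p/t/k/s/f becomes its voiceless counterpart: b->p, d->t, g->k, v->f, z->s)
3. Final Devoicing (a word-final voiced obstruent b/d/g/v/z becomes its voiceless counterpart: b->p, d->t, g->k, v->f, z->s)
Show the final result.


Starting form: 'qamvab'
Rule 1: Vowel Harmony: all vowels already match. No change.
Rule 2: Consonant Assimilation: no voiced obstruent (b/d/g/v/z) stands immediately before a voiceless consonant (p/t/k/s/f). No change.
Rule 3: Final Devoicing: word-final voiced obstruent 'b' becomes voiceless 'p'. 'qamvab' -> 'qamvap'
Final form: 'qamvap'

qamvap


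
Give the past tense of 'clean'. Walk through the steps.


Apply rule: Add -ed. 'clean' becomes 'cleaned'.

cleaned


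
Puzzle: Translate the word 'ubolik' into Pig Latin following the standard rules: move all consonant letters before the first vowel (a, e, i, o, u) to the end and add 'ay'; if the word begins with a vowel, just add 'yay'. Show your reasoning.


'ubolik' starts with a vowel, so add 'yay': 'ubolikyay'.

ubolikyay
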